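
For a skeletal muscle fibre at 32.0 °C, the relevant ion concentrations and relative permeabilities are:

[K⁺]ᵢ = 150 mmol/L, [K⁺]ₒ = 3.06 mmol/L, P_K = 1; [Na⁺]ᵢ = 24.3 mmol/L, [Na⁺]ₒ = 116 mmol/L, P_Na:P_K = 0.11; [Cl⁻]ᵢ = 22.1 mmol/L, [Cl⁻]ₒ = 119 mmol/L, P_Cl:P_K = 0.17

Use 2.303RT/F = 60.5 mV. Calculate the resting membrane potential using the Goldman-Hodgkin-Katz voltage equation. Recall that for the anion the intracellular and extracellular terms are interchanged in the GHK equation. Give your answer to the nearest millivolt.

Vm = 60.5 · log₁₀[(Σ P·[cation]ₒ + Σ P·[anion]ᵢ) / (Σ P·[cation]ᵢ + Σ P·[anion]ₒ)]
Numerator = 1×3.06 + 0.11×116 + 0.17×22.1 = 19.58
Denominator = 1×150 + 0.11×24.3 + 0.17×119 = 172.9
Vm = 60.5 · log₁₀(0.11323) = 60.5 × (-0.9461) = -57.24 mV

-57 mV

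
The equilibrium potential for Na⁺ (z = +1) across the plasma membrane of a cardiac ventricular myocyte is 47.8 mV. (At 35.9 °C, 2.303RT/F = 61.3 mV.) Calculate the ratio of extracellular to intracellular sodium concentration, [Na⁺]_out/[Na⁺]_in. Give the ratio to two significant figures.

6.0

log₁₀([out]/[in]) = E·z/(61.3) = 47.8 × 1 / 61.3 = 0.7798
[out]/[in] = 10^(0.7798) = 6.022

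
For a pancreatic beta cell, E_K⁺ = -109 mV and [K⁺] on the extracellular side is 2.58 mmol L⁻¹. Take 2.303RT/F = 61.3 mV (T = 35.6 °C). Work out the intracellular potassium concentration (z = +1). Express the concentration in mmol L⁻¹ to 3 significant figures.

155 mmol L⁻¹

Nernst: E = (61.3/1) · log₁₀([out]/[in]), so log₁₀([out]/[in]) = -109.0 × 1 / 61.3 = -1.7781.
[out]/[in] = 10^(-1.7781) = 0.01667.
[in] = 2.58 / 0.01667 = 154.8 mmol L⁻¹.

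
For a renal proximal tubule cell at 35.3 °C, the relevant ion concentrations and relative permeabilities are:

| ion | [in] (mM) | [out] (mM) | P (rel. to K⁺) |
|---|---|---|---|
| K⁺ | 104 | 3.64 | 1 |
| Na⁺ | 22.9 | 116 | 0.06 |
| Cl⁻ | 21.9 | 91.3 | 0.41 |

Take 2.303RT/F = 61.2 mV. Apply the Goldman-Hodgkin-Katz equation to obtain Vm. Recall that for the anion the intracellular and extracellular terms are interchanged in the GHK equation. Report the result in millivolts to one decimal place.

-52.8 mV

Vm = 61.2 · log₁₀[(Σ P·[cation]ₒ + Σ P·[anion]ᵢ) / (Σ P·[cation]ᵢ + Σ P·[anion]ₒ)]
Numerator = 1×3.64 + 0.06×116 + 0.41×21.9 = 19.58
Denominator = 1×104 + 0.06×22.9 + 0.41×91.3 = 142.8
Vm = 61.2 · log₁₀(0.1371) = 61.2 × (-0.8630) = -52.81 mV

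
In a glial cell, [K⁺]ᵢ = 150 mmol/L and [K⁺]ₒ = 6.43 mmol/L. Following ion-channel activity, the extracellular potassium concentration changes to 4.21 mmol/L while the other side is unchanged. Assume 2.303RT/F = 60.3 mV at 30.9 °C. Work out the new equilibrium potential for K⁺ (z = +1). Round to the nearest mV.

-94 mV

After the shift: [K⁺]_out = 4.21, [K⁺]_in = 150 mmol/L.
E_new = (60.3/1)·log₁₀(4.21/150) = 60.30 · (-1.5518) = -93.57 mV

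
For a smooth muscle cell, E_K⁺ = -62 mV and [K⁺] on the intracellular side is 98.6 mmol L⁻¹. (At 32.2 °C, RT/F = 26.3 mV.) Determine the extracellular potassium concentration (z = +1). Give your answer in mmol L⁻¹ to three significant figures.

9.33 mmol L⁻¹

Nernst: E = (26.3/1) · ln([out]/[in]), so ln([out]/[in]) = -62.0 × 1 / 26.3 = -2.3574.
[out]/[in] = e^(-2.3574) = 0.09466.
[out] = 0.09466 × 98.6 = 9.334 mmol L⁻¹.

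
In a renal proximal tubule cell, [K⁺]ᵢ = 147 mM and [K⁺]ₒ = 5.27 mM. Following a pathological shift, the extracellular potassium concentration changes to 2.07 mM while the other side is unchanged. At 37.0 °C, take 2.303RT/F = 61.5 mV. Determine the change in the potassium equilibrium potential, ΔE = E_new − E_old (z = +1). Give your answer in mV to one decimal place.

-25.0 mV

E_old = (61.5/1)·log₁₀(5.27/147) = -88.90 mV
E_new = (61.5/1)·log₁₀(2.07/147) = -113.86 mV
ΔE = -113.86 − (-88.90) = -24.96 mV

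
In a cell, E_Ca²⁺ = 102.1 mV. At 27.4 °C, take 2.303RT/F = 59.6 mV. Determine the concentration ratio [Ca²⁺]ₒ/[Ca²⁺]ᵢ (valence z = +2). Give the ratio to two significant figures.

2700

log₁₀([out]/[in]) = E·z/(59.6) = 102.1 × 2 / 59.6 = 3.4262
[out]/[in] = 10^(3.4262) = 2668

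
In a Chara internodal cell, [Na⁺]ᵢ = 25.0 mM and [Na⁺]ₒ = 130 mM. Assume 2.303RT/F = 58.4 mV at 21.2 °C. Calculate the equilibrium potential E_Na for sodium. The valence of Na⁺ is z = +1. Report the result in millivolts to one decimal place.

41.8 mV

E = (58.4/z) · log₁₀([Na⁺]_out/[Na⁺]_in) with z = +1.
= (58.4/1) · log₁₀(130/25.0) = 58.40 · log₁₀(5.2)
= 58.40 · (0.7160) = 41.81 mV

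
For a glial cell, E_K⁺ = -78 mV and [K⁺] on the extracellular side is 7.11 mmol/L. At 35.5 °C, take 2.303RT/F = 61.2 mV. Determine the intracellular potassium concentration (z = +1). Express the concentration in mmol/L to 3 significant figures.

Nernst: E = (61.2/1) · log₁₀([out]/[in]), so log₁₀([out]/[in]) = -78.0 × 1 / 61.2 = -1.2745.
[out]/[in] = 10^(-1.2745) = 0.05315.
[in] = 7.11 / 0.05315 = 133.8 mmol/L.

134 mmol/L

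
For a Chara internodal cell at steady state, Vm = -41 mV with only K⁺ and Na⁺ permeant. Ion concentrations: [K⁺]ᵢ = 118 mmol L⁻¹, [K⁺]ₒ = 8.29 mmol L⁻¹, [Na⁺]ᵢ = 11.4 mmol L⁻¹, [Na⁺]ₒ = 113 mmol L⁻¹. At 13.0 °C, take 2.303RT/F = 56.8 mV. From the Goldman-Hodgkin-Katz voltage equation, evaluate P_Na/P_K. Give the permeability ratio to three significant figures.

0.127

Let α = P_Na/P_K. GHK: Vm = 56.8·log₁₀[(Kₒ + α·Naₒ)/(Kᵢ + α·Naᵢ)].
10^(Vm/56.8) = 10^(-41.0/56.8) = 0.18974
So 0.18974·(Kᵢ + α·Naᵢ) = Kₒ + α·Naₒ → α = (0.18974·118.0 − 8.29) / (113.0 − 0.18974·11.4)
α = (22.39 − 8.29) / (113.0 − 2.163) = 14.1/110.8 = 0.1272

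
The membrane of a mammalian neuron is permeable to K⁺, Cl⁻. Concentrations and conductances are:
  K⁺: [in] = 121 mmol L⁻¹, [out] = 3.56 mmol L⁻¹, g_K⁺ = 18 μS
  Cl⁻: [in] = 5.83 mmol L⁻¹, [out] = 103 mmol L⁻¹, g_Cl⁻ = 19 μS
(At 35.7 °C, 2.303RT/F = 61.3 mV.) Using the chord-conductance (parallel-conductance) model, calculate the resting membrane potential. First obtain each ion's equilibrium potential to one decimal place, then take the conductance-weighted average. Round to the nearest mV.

E_K⁺ = (61.3/1)·log₁₀(3.56/121) = -93.9 mV
E_Cl⁻ = (61.3/-1)·log₁₀(103/5.83) = -76.5 mV
Vm = (Σ gᵢEᵢ)/(Σ gᵢ) = (18·-93.9 + 19·-76.5) / (18 + 19)
= -3143.70 / 37 = -84.96 mV

-85 mV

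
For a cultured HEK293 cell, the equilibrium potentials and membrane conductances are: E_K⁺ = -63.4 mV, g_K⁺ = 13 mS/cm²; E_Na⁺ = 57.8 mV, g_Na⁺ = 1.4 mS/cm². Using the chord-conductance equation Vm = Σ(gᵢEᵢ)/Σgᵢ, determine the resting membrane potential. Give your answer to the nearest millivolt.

Σ gᵢEᵢ = 13·(-63.4) + 1.4·(57.8) = -743.28
Σ gᵢ = 13 + 1.4 = 14.4
Vm = -743.28 / 14.4 = -51.62 mV

-52 mV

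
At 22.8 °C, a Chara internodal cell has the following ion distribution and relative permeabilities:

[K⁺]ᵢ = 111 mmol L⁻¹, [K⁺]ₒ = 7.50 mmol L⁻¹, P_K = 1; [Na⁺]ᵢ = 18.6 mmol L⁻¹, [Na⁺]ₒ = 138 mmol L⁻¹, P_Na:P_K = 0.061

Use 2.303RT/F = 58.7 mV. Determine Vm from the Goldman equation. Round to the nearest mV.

-50 mV

Vm = 58.7 · log₁₀[(Σ P·[cation]ₒ + Σ P·[anion]ᵢ) / (Σ P·[cation]ᵢ + Σ P·[anion]ₒ)]
Numerator = 1×7.50 + 0.061×138 = 15.92
Denominator = 1×111 + 0.061×18.6 = 112.1
Vm = 58.7 · log₁₀(0.14195) = 58.7 × (-0.8479) = -49.77 mV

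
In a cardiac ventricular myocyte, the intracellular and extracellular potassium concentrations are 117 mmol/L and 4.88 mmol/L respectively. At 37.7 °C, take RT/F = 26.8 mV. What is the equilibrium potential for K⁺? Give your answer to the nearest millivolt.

-85 mV

E = (26.8/z) · ln([K⁺]_out/[K⁺]_in) with z = +1.
= (26.8/1) · ln(4.88/117) = 26.80 · ln(0.04171)
= 26.80 · (-3.1770) = -85.14 mV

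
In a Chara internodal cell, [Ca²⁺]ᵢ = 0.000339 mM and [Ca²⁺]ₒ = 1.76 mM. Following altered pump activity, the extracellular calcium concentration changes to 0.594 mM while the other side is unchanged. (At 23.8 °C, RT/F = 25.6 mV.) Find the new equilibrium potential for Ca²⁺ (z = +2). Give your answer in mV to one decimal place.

After the shift: [Ca²⁺]_out = 0.594, [Ca²⁺]_in = 0.000339 mM.
E_new = (25.6/2)·ln(0.594/0.000339) = 12.80 · (7.4686) = 95.60 mV

95.6 mV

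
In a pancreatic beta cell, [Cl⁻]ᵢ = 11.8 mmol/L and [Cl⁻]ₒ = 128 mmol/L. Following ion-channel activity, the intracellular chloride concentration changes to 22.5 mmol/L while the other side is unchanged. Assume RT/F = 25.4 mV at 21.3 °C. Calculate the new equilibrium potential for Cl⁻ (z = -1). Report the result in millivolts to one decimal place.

-44.2 mV

After the shift: [Cl⁻]_out = 128, [Cl⁻]_in = 22.5 mmol/L.
E_new = (25.4/-1)·ln(128/22.5) = -25.40 · (1.7385) = -44.16 mV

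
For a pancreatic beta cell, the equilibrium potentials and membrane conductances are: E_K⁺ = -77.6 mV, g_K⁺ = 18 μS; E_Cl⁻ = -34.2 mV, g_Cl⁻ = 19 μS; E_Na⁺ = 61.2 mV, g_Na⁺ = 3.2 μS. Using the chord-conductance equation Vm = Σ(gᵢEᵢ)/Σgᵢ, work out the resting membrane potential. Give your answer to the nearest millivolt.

Σ gᵢEᵢ = 18·(-77.6) + 19·(-34.2) + 3.2·(61.2) = -1850.76
Σ gᵢ = 18 + 19 + 3.2 = 40.2
Vm = -1850.76 / 40.2 = -46.04 mV

-46 mV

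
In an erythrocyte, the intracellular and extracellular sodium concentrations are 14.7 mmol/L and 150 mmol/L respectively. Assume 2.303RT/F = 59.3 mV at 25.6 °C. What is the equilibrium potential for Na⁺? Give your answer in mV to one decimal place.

59.8 mV

E = (59.3/z) · log₁₀([Na⁺]_out/[Na⁺]_in) with z = +1.
= (59.3/1) · log₁₀(150/14.7) = 59.30 · log₁₀(10.2)
= 59.30 · (1.0088) = 59.82 mV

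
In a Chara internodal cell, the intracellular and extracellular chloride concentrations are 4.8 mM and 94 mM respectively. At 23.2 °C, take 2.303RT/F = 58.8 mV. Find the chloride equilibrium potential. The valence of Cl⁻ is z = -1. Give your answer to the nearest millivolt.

-76 mV

E = (58.8/z) · log₁₀([Cl⁻]_out/[Cl⁻]_in) with z = -1.
For an anion, dividing by z = -1 reverses the sign.
= (58.8/-1) · log₁₀(94/4.8) = -58.80 · log₁₀(19.58)
= -58.80 · (1.2919) = -75.96 mV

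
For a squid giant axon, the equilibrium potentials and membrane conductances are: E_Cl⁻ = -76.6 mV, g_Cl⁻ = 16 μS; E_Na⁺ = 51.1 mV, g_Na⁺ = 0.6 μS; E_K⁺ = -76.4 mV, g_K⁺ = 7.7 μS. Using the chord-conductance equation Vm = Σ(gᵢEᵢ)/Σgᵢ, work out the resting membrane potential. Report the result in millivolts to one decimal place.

Σ gᵢEᵢ = 16·(-76.6) + 0.6·(51.1) + 7.7·(-76.4) = -1783.22
Σ gᵢ = 16 + 0.6 + 7.7 = 24.3
Vm = -1783.22 / 24.3 = -73.38 mV

-73.4 mV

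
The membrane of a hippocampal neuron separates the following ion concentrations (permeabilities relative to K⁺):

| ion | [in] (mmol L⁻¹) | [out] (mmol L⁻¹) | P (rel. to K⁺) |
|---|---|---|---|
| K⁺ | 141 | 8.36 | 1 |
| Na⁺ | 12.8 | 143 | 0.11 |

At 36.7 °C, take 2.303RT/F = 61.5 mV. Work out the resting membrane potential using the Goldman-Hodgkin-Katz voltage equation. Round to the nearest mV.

-47 mV

Vm = 61.5 · log₁₀[(Σ P·[cation]ₒ + Σ P·[anion]ᵢ) / (Σ P·[cation]ᵢ + Σ P·[anion]ₒ)]
Numerator = 1×8.36 + 0.11×143 = 24.09
Denominator = 1×141 + 0.11×12.8 = 142.4
Vm = 61.5 · log₁₀(0.16916) = 61.5 × (-0.7717) = -47.46 mV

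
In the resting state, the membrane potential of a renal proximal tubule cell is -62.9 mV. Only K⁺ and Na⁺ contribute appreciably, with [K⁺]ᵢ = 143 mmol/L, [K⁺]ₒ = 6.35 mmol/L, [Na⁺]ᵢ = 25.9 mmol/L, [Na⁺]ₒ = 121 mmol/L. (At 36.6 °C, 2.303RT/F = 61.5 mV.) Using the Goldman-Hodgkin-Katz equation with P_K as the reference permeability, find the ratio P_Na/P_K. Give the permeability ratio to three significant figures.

0.0609

Let α = P_Na/P_K. GHK: Vm = 61.5·log₁₀[(Kₒ + α·Naₒ)/(Kᵢ + α·Naᵢ)].
10^(Vm/61.5) = 10^(-62.9/61.5) = 0.094893
So 0.094893·(Kᵢ + α·Naᵢ) = Kₒ + α·Naₒ → α = (0.094893·143.0 − 6.35) / (121.0 − 0.094893·25.9)
α = (13.57 − 6.35) / (121.0 − 2.458) = 7.22/118.5 = 0.0609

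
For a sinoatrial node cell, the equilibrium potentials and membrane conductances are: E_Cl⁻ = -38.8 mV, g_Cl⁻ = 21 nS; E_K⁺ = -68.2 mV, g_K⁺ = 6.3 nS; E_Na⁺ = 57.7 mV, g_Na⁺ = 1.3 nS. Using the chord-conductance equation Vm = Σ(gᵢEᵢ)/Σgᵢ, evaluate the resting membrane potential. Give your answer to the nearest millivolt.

-41 mV

Σ gᵢEᵢ = 21·(-38.8) + 6.3·(-68.2) + 1.3·(57.7) = -1169.45
Σ gᵢ = 21 + 6.3 + 1.3 = 28.6
Vm = -1169.45 / 28.6 = -40.89 mV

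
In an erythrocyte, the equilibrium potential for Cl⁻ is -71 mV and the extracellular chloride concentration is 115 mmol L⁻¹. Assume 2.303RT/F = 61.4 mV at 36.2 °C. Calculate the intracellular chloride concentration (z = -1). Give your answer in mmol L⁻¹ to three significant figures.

8.02 mmol L⁻¹

Nernst: E = (61.4/-1) · log₁₀([out]/[in]), so log₁₀([out]/[in]) = -71.0 × -1 / 61.4 = 1.1564.
[out]/[in] = 10^(1.1564) = 14.33.
[in] = 115 / 14.33 = 8.023 mmol L⁻¹.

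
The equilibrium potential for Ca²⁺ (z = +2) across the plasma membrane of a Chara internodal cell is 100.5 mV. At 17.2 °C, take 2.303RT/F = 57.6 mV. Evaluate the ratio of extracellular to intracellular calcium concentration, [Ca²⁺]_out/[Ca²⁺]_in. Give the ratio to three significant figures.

log₁₀([out]/[in]) = E·z/(57.6) = 100.5 × 2 / 57.6 = 3.4896
[out]/[in] = 10^(3.4896) = 3087

3090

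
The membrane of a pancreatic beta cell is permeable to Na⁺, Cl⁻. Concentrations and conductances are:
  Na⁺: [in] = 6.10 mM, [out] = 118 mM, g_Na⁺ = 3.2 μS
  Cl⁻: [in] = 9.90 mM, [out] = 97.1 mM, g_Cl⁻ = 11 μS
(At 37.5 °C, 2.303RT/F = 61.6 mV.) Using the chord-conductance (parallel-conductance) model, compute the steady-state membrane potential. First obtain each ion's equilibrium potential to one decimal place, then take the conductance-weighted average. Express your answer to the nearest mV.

-29 mV

E_Na⁺ = (61.6/1)·log₁₀(118/6.10) = 79.3 mV
E_Cl⁻ = (61.6/-1)·log₁₀(97.1/9.90) = -61.1 mV
Vm = (Σ gᵢEᵢ)/(Σ gᵢ) = (3.2·79.3 + 11·-61.1) / (3.2 + 11)
= -418.34 / 14.2 = -29.46 mV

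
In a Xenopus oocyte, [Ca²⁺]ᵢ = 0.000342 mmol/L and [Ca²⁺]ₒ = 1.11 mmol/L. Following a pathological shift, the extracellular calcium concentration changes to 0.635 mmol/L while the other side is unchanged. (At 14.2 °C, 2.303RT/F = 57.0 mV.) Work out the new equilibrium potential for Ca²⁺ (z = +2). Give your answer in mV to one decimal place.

93.2 mV

After the shift: [Ca²⁺]_out = 0.635, [Ca²⁺]_in = 0.000342 mmol/L.
E_new = (57.0/2)·log₁₀(0.635/0.000342) = 28.50 · (3.2687) = 93.16 mV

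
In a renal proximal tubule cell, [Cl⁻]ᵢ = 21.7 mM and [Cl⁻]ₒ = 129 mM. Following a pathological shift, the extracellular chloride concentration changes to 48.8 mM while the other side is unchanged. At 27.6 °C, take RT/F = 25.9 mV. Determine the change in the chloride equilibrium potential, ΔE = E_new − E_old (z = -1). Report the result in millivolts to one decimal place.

25.2 mV

E_old = (25.9/-1)·ln(129/21.7) = -46.17 mV
E_new = (25.9/-1)·ln(48.8/21.7) = -20.99 mV
ΔE = -20.99 − (-46.17) = 25.18 mV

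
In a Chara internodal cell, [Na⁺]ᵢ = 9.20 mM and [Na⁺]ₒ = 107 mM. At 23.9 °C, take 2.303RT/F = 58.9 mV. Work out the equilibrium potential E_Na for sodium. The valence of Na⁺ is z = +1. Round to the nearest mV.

63 mV

E = (58.9/z) · log₁₀([Na⁺]_out/[Na⁺]_in) with z = +1.
= (58.9/1) · log₁₀(107/9.20) = 58.90 · log₁₀(11.63)
= 58.90 · (1.0656) = 62.76 mV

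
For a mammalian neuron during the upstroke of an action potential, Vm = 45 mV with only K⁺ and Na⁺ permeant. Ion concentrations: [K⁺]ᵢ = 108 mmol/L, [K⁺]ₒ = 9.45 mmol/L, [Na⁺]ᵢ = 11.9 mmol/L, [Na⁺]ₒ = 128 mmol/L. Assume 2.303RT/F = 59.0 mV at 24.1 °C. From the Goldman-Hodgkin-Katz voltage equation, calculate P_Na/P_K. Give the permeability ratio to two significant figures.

Let α = P_Na/P_K. GHK: Vm = 59.0·log₁₀[(Kₒ + α·Naₒ)/(Kᵢ + α·Naᵢ)].
10^(Vm/59.0) = 10^(45.0/59.0) = 5.7904
So 5.7904·(Kᵢ + α·Naᵢ) = Kₒ + α·Naₒ → α = (5.7904·108.0 − 9.45) / (128.0 − 5.7904·11.9)
α = (625.4 − 9.45) / (128.0 − 68.91) = 615.9/59.09 = 10.42

10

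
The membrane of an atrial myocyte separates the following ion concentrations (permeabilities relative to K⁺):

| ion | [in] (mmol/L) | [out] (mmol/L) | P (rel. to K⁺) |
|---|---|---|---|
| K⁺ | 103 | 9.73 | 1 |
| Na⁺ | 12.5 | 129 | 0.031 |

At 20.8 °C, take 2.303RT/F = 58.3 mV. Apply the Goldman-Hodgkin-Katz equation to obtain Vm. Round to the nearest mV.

Vm = 58.3 · log₁₀[(Σ P·[cation]ₒ + Σ P·[anion]ᵢ) / (Σ P·[cation]ᵢ + Σ P·[anion]ₒ)]
Numerator = 1×9.73 + 0.031×129 = 13.73
Denominator = 1×103 + 0.031×12.5 = 103.4
Vm = 58.3 · log₁₀(0.13279) = 58.3 × (-0.8768) = -51.12 mV

-51 mV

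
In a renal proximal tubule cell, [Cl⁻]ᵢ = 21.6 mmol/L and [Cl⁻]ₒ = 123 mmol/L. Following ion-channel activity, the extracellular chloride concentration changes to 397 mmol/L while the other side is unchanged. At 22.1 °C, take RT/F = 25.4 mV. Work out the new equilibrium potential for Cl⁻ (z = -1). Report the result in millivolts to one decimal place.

After the shift: [Cl⁻]_out = 397, [Cl⁻]_in = 21.6 mmol/L.
E_new = (25.4/-1)·ln(397/21.6) = -25.40 · (2.9112) = -73.95 mV

-73.9 mV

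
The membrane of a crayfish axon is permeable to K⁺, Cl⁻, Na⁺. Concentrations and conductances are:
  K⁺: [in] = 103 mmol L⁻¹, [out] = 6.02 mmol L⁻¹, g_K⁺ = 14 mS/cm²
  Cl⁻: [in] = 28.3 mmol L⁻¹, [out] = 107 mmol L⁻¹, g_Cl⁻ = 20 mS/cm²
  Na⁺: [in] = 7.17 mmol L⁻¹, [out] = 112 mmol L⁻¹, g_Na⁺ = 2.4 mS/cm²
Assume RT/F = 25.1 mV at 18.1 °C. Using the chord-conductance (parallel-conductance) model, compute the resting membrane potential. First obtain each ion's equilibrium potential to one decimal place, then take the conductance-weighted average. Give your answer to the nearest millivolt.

E_K⁺ = (25.1/1)·ln(6.02/103) = -71.3 mV
E_Cl⁻ = (25.1/-1)·ln(107/28.3) = -33.4 mV
E_Na⁺ = (25.1/1)·ln(112/7.17) = 69.0 mV
Vm = (Σ gᵢEᵢ)/(Σ gᵢ) = (14·-71.3 + 20·-33.4 + 2.4·69.0) / (14 + 20 + 2.4)
= -1500.60 / 36.4 = -41.23 mV

-41 mV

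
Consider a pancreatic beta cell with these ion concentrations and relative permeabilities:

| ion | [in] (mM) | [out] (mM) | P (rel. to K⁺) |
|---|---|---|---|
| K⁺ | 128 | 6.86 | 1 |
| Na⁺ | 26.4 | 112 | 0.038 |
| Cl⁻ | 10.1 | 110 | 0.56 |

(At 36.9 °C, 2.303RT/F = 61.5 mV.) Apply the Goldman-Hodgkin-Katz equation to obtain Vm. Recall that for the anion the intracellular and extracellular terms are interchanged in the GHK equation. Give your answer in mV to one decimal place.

Vm = 61.5 · log₁₀[(Σ P·[cation]ₒ + Σ P·[anion]ᵢ) / (Σ P·[cation]ᵢ + Σ P·[anion]ₒ)]
Numerator = 1×6.86 + 0.038×112 + 0.56×10.1 = 16.77
Denominator = 1×128 + 0.038×26.4 + 0.56×110 = 190.6
Vm = 61.5 · log₁₀(0.087994) = 61.5 × (-1.0555) = -64.92 mV

-64.9 mV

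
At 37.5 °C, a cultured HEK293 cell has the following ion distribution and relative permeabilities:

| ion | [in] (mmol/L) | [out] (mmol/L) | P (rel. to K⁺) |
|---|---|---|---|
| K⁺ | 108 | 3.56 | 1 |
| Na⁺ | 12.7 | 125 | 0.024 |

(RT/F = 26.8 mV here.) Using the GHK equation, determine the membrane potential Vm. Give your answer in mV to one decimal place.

-75.1 mV

Vm = 26.8 · ln[(Σ P·[cation]ₒ + Σ P·[anion]ᵢ) / (Σ P·[cation]ᵢ + Σ P·[anion]ₒ)]
Numerator = 1×3.56 + 0.024×125 = 6.56
Denominator = 1×108 + 0.024×12.7 = 108.3
Vm = 26.8 · ln(0.06057) = 26.8 × (-2.8040) = -75.15 mV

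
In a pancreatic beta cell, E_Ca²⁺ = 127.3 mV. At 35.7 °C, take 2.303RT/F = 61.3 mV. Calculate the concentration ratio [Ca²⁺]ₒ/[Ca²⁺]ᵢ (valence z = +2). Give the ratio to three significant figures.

14200

log₁₀([out]/[in]) = E·z/(61.3) = 127.3 × 2 / 61.3 = 4.1533
[out]/[in] = 10^(4.1533) = 1.423e+04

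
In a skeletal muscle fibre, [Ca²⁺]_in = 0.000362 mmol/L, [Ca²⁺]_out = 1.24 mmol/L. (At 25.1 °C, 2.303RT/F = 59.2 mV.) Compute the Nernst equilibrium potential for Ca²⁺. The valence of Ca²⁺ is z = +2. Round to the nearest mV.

105 mV

E = (59.2/z) · log₁₀([Ca²⁺]_out/[Ca²⁺]_in) with z = +2.
= (59.2/2) · log₁₀(1.24/0.000362) = 29.60 · log₁₀(3425)
= 29.60 · (3.5347) = 104.63 mV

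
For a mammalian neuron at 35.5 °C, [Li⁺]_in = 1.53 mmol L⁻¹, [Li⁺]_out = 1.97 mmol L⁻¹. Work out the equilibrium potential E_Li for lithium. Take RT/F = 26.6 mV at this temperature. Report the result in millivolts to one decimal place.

E = (26.6/z) · ln([Li⁺]_out/[Li⁺]_in) with z = +1.
= (26.6/1) · ln(1.97/1.53) = 26.60 · ln(1.288)
= 26.60 · (0.2528) = 6.72 mV

6.7 mV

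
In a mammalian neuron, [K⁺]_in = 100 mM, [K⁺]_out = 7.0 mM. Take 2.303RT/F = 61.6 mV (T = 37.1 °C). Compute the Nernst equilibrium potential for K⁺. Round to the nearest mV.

E = (61.6/z) · log₁₀([K⁺]_out/[K⁺]_in) with z = +1.
= (61.6/1) · log₁₀(7.0/100) = 61.60 · log₁₀(0.07)
= 61.60 · (-1.1549) = -71.14 mV

-71 mV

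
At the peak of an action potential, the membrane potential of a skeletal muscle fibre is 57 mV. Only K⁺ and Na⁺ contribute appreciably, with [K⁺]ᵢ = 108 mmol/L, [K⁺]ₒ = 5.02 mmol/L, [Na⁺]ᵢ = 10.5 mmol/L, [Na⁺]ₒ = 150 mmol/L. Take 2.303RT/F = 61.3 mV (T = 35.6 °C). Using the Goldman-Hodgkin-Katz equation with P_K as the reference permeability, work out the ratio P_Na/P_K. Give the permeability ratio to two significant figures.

15

Let α = P_Na/P_K. GHK: Vm = 61.3·log₁₀[(Kₒ + α·Naₒ)/(Kᵢ + α·Naᵢ)].
10^(Vm/61.3) = 10^(57.0/61.3) = 8.5085
So 8.5085·(Kᵢ + α·Naᵢ) = Kₒ + α·Naₒ → α = (8.5085·108.0 − 5.02) / (150.0 − 8.5085·10.5)
α = (918.9 − 5.02) / (150.0 − 89.34) = 913.9/60.66 = 15.07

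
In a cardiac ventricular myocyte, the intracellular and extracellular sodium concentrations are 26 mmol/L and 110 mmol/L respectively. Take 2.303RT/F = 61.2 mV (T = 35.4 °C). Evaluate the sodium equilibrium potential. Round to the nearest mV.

38 mV

E = (61.2/z) · log₁₀([Na⁺]_out/[Na⁺]_in) with z = +1.
= (61.2/1) · log₁₀(110/26) = 61.20 · log₁₀(4.231)
= 61.20 · (0.6264) = 38.34 mV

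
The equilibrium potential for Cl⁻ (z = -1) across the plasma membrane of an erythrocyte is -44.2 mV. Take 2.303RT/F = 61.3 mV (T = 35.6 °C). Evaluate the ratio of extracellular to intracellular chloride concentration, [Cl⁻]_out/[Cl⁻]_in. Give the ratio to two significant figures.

5.3

log₁₀([out]/[in]) = E·z/(61.3) = -44.2 × -1 / 61.3 = 0.7210
[out]/[in] = 10^(0.7210) = 5.261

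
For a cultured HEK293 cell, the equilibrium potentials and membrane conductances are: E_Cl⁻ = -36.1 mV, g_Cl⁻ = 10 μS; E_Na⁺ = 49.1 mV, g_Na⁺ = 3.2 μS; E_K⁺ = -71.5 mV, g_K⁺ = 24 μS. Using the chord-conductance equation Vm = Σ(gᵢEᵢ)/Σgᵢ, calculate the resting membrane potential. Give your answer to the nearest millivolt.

Σ gᵢEᵢ = 10·(-36.1) + 3.2·(49.1) + 24·(-71.5) = -1919.88
Σ gᵢ = 10 + 3.2 + 24 = 37.2
Vm = -1919.88 / 37.2 = -51.61 mV

-52 mV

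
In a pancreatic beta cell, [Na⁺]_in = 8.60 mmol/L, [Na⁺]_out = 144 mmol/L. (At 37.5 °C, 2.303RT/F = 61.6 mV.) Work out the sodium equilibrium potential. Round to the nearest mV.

E = (61.6/z) · log₁₀([Na⁺]_out/[Na⁺]_in) with z = +1.
= (61.6/1) · log₁₀(144/8.60) = 61.60 · log₁₀(16.74)
= 61.60 · (1.2239) = 75.39 mV

75 mV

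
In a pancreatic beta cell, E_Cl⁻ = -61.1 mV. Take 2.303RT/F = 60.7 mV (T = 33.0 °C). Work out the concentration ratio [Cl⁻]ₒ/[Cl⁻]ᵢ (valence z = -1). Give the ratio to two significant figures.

10

log₁₀([out]/[in]) = E·z/(60.7) = -61.1 × -1 / 60.7 = 1.0066
[out]/[in] = 10^(1.0066) = 10.15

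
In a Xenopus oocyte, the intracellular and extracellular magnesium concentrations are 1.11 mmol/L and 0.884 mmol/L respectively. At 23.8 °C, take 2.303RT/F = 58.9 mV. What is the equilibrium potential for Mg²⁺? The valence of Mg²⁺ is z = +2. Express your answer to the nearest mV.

E = (58.9/z) · log₁₀([Mg²⁺]_out/[Mg²⁺]_in) with z = +2.
= (58.9/2) · log₁₀(0.884/1.11) = 29.45 · log₁₀(0.7964)
= 29.45 · (-0.0989) = -2.91 mV

-3 mV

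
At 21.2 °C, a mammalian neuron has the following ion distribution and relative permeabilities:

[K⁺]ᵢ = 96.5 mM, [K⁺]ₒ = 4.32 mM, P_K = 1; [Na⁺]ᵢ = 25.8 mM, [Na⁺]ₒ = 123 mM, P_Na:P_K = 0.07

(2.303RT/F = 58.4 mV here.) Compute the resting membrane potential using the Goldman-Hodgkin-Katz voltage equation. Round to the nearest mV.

Vm = 58.4 · log₁₀[(Σ P·[cation]ₒ + Σ P·[anion]ᵢ) / (Σ P·[cation]ᵢ + Σ P·[anion]ₒ)]
Numerator = 1×4.32 + 0.07×123 = 12.93
Denominator = 1×96.5 + 0.07×25.8 = 98.31
Vm = 58.4 · log₁₀(0.13153) = 58.4 × (-0.8810) = -51.45 mV

-51 mV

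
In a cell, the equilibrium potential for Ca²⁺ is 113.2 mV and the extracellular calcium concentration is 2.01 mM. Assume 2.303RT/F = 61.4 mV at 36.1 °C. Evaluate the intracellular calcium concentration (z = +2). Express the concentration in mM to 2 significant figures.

Nernst: E = (61.4/2) · log₁₀([out]/[in]), so log₁₀([out]/[in]) = 113.2 × 2 / 61.4 = 3.6873.
[out]/[in] = 10^(3.6873) = 4867.
[in] = 2.01 / 4867 = 0.000413 mM.

0.00041 mM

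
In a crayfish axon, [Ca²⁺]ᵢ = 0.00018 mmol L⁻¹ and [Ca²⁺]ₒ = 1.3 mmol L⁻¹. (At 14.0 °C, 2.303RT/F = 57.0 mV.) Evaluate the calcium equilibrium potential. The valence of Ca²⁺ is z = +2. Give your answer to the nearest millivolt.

E = (57.0/z) · log₁₀([Ca²⁺]_out/[Ca²⁺]_in) with z = +2.
= (57.0/2) · log₁₀(1.3/0.00018) = 28.50 · log₁₀(7222)
= 28.50 · (3.8587) = 109.97 mV

110 mV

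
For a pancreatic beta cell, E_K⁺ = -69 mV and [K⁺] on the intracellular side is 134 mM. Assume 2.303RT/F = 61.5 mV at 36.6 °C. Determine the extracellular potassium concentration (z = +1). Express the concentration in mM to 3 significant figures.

10.1 mM

Nernst: E = (61.5/1) · log₁₀([out]/[in]), so log₁₀([out]/[in]) = -69.0 × 1 / 61.5 = -1.1220.
[out]/[in] = 10^(-1.1220) = 0.07552.
[out] = 0.07552 × 134 = 10.12 mM.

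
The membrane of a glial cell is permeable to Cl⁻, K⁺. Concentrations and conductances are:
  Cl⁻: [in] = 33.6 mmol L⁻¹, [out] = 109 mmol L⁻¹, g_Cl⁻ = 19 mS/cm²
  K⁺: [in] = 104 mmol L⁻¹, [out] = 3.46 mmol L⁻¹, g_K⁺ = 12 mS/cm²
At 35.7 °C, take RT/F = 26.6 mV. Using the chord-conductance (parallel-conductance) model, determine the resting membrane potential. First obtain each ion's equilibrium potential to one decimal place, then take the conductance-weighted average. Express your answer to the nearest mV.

E_Cl⁻ = (26.6/-1)·ln(109/33.6) = -31.3 mV
E_K⁺ = (26.6/1)·ln(3.46/104) = -90.5 mV
Vm = (Σ gᵢEᵢ)/(Σ gᵢ) = (19·-31.3 + 12·-90.5) / (19 + 12)
= -1680.70 / 31 = -54.22 mV

-54 mV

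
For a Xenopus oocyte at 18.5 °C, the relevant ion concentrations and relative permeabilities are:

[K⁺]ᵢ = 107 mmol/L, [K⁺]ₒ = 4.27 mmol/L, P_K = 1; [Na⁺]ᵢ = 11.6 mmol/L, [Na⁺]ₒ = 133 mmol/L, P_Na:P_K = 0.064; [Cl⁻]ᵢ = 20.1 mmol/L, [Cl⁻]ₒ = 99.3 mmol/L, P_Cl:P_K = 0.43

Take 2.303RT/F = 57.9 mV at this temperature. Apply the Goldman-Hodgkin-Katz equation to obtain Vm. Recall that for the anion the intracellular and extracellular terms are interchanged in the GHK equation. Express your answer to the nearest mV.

-49 mV

Vm = 57.9 · log₁₀[(Σ P·[cation]ₒ + Σ P·[anion]ᵢ) / (Σ P·[cation]ᵢ + Σ P·[anion]ₒ)]
Numerator = 1×4.27 + 0.064×133 + 0.43×20.1 = 21.43
Denominator = 1×107 + 0.064×11.6 + 0.43×99.3 = 150.4
Vm = 57.9 · log₁₀(0.14241) = 57.9 × (-0.8464) = -49.01 mV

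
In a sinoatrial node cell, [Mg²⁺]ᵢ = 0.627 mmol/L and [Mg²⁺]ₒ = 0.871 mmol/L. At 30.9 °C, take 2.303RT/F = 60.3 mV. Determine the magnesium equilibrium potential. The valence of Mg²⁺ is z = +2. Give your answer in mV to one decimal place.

E = (60.3/z) · log₁₀([Mg²⁺]_out/[Mg²⁺]_in) with z = +2.
= (60.3/2) · log₁₀(0.871/0.627) = 30.15 · log₁₀(1.389)
= 30.15 · (0.1428) = 4.30 mV

4.3 mV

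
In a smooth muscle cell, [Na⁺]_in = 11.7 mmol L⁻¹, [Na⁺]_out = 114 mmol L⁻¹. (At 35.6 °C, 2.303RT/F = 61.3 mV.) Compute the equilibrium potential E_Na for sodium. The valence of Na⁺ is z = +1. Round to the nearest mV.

61 mV

E = (61.3/z) · log₁₀([Na⁺]_out/[Na⁺]_in) with z = +1.
= (61.3/1) · log₁₀(114/11.7) = 61.30 · log₁₀(9.744)
= 61.30 · (0.9887) = 60.61 mV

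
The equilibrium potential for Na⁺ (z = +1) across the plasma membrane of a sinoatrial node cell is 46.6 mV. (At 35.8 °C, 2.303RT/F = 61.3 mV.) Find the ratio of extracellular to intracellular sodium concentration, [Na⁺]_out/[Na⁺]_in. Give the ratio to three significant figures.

5.76

log₁₀([out]/[in]) = E·z/(61.3) = 46.6 × 1 / 61.3 = 0.7602
[out]/[in] = 10^(0.7602) = 5.757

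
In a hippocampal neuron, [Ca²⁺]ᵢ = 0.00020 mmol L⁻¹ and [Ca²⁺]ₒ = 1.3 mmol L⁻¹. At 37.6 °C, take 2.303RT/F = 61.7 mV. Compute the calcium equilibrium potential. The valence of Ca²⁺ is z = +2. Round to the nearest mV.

118 mV

E = (61.7/z) · log₁₀([Ca²⁺]_out/[Ca²⁺]_in) with z = +2.
= (61.7/2) · log₁₀(1.3/0.00020) = 30.85 · log₁₀(6500)
= 30.85 · (3.8129) = 117.63 mV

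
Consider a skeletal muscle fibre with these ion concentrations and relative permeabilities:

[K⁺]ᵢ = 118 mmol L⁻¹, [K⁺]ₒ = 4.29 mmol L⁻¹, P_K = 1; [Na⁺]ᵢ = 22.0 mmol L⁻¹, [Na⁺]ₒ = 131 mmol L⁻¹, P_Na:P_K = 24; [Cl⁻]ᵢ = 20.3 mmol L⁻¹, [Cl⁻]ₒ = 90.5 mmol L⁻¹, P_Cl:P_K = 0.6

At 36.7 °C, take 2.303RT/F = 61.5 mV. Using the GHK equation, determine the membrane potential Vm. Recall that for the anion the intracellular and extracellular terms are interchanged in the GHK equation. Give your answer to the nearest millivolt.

Vm = 61.5 · log₁₀[(Σ P·[cation]ₒ + Σ P·[anion]ᵢ) / (Σ P·[cation]ᵢ + Σ P·[anion]ₒ)]
Numerator = 1×4.29 + 24×131 + 0.6×20.3 = 3160
Denominator = 1×118 + 24×22.0 + 0.6×90.5 = 700.3
Vm = 61.5 · log₁₀(4.513) = 61.5 × (0.6545) = 40.25 mV

40 mV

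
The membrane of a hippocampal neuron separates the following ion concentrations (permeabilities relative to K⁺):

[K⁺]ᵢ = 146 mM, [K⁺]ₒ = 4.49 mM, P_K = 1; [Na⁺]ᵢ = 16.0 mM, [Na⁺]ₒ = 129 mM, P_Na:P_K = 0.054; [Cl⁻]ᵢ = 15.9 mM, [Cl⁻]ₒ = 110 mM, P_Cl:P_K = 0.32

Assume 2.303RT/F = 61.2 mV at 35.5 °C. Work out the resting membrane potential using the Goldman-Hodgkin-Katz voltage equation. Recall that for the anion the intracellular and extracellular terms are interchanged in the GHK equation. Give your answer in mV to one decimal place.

Vm = 61.2 · log₁₀[(Σ P·[cation]ₒ + Σ P·[anion]ᵢ) / (Σ P·[cation]ᵢ + Σ P·[anion]ₒ)]
Numerator = 1×4.49 + 0.054×129 + 0.32×15.9 = 16.54
Denominator = 1×146 + 0.054×16.0 + 0.32×110 = 182.1
Vm = 61.2 · log₁₀(0.090869) = 61.2 × (-1.0416) = -63.74 mV

-63.7 mV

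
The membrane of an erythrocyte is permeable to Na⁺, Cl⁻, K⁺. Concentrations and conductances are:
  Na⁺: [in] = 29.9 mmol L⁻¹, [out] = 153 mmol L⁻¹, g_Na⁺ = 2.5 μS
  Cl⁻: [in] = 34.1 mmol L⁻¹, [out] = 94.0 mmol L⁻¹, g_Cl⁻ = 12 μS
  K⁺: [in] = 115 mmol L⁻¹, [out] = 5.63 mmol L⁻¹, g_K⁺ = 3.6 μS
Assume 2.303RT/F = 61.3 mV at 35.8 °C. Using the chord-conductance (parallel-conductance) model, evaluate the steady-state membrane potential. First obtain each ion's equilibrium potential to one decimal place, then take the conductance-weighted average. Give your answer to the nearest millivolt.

-28 mV

E_Na⁺ = (61.3/1)·log₁₀(153/29.9) = 43.5 mV
E_Cl⁻ = (61.3/-1)·log₁₀(94.0/34.1) = -27.0 mV
E_K⁺ = (61.3/1)·log₁₀(5.63/115) = -80.3 mV
Vm = (Σ gᵢEᵢ)/(Σ gᵢ) = (2.5·43.5 + 12·-27.0 + 3.6·-80.3) / (2.5 + 12 + 3.6)
= -504.33 / 18.1 = -27.86 mV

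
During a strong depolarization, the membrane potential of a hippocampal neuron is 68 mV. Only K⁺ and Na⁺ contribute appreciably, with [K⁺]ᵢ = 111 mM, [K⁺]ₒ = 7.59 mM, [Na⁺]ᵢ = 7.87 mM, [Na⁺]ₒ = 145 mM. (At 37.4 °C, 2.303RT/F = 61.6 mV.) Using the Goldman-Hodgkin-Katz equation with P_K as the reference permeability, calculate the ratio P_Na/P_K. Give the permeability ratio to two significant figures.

Let α = P_Na/P_K. GHK: Vm = 61.6·log₁₀[(Kₒ + α·Naₒ)/(Kᵢ + α·Naᵢ)].
10^(Vm/61.6) = 10^(68.0/61.6) = 12.703
So 12.703·(Kᵢ + α·Naᵢ) = Kₒ + α·Naₒ → α = (12.703·111.0 − 7.59) / (145.0 − 12.703·7.87)
α = (1410 − 7.59) / (145.0 − 99.97) = 1402/45.03 = 31.14

31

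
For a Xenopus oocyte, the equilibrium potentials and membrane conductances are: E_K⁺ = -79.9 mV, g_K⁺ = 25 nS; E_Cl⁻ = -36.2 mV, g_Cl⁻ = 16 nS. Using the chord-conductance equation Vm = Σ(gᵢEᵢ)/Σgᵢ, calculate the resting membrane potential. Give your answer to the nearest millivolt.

-63 mV

Σ gᵢEᵢ = 25·(-79.9) + 16·(-36.2) = -2576.70
Σ gᵢ = 25 + 16 = 41
Vm = -2576.70 / 41 = -62.85 mV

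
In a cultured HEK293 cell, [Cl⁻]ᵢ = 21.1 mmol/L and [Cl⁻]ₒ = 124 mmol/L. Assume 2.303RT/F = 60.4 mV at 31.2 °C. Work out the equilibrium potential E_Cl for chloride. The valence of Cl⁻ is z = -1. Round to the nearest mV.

E = (60.4/z) · log₁₀([Cl⁻]_out/[Cl⁻]_in) with z = -1.
For an anion, dividing by z = -1 reverses the sign.
= (60.4/-1) · log₁₀(124/21.1) = -60.40 · log₁₀(5.877)
= -60.40 · (0.7691) = -46.46 mV

-46 mV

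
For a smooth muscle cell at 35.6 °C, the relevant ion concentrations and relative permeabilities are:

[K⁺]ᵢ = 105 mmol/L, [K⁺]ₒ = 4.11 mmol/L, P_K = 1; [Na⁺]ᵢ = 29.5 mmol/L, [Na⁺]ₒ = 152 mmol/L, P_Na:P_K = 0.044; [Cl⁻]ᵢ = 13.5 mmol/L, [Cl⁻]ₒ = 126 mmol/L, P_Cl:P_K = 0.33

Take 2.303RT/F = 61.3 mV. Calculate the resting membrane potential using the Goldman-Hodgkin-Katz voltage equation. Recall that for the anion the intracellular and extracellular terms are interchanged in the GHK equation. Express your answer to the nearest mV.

Vm = 61.3 · log₁₀[(Σ P·[cation]ₒ + Σ P·[anion]ᵢ) / (Σ P·[cation]ᵢ + Σ P·[anion]ₒ)]
Numerator = 1×4.11 + 0.044×152 + 0.33×13.5 = 15.25
Denominator = 1×105 + 0.044×29.5 + 0.33×126 = 147.9
Vm = 61.3 · log₁₀(0.10315) = 61.3 × (-0.9865) = -60.48 mV

-60 mV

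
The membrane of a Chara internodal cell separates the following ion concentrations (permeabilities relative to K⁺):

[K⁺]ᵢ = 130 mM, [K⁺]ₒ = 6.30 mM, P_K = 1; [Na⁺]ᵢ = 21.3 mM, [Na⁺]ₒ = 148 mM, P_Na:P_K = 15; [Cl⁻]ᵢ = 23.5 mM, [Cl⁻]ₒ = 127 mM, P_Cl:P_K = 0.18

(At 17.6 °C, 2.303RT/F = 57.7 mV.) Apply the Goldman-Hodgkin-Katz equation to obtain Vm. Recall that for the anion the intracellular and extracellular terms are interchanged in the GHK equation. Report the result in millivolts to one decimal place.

38.9 mV

Vm = 57.7 · log₁₀[(Σ P·[cation]ₒ + Σ P·[anion]ᵢ) / (Σ P·[cation]ᵢ + Σ P·[anion]ₒ)]
Numerator = 1×6.30 + 15×148 + 0.18×23.5 = 2231
Denominator = 1×130 + 15×21.3 + 0.18×127 = 472.4
Vm = 57.7 · log₁₀(4.7221) = 57.7 × (0.6741) = 38.90 mV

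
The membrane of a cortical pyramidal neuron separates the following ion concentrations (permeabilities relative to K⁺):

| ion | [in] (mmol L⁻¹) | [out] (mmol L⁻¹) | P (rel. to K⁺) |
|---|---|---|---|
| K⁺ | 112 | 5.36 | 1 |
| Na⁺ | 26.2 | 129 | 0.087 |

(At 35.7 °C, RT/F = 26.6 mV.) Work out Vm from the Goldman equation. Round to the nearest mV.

Vm = 26.6 · ln[(Σ P·[cation]ₒ + Σ P·[anion]ᵢ) / (Σ P·[cation]ᵢ + Σ P·[anion]ₒ)]
Numerator = 1×5.36 + 0.087×129 = 16.58
Denominator = 1×112 + 0.087×26.2 = 114.3
Vm = 26.6 · ln(0.14511) = 26.6 × (-1.9303) = -51.35 mV

-51 mV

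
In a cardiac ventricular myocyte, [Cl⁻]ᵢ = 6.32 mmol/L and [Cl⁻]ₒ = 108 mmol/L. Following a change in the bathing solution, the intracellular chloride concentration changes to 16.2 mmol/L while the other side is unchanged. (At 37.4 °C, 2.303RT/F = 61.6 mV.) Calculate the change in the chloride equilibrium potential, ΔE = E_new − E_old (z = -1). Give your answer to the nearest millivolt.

25 mV

E_old = (61.6/-1)·log₁₀(108/6.32) = -75.93 mV
E_new = (61.6/-1)·log₁₀(108/16.2) = -50.75 mV
ΔE = -50.75 − (-75.93) = 25.18 mV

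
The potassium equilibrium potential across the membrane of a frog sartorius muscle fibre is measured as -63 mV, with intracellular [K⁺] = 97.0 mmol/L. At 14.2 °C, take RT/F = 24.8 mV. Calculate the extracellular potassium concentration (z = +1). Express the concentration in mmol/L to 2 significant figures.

7.6 mmol/L

Nernst: E = (24.8/1) · ln([out]/[in]), so ln([out]/[in]) = -63.0 × 1 / 24.8 = -2.5403.
[out]/[in] = e^(-2.5403) = 0.07884.
[out] = 0.07884 × 97.0 = 7.648 mmol/L.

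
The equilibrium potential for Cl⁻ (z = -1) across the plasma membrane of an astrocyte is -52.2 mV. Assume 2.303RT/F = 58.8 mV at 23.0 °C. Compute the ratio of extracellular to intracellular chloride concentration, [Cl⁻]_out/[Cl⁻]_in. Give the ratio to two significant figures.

7.7

log₁₀([out]/[in]) = E·z/(58.8) = -52.2 × -1 / 58.8 = 0.8878
[out]/[in] = 10^(0.8878) = 7.722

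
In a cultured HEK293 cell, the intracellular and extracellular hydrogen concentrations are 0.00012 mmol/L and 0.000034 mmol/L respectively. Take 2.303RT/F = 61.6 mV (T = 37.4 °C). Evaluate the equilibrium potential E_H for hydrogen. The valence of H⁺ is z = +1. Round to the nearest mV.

E = (61.6/z) · log₁₀([H⁺]_out/[H⁺]_in) with z = +1.
= (61.6/1) · log₁₀(0.000034/0.00012) = 61.60 · log₁₀(0.2833)
= 61.60 · (-0.5477) = -33.74 mV

-34 mV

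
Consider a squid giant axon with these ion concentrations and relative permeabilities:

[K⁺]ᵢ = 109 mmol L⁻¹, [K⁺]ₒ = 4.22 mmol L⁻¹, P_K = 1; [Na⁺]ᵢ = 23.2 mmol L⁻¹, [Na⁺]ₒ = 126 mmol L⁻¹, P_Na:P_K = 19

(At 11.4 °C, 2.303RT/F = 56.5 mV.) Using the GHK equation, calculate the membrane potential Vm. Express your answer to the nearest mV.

Vm = 56.5 · log₁₀[(Σ P·[cation]ₒ + Σ P·[anion]ᵢ) / (Σ P·[cation]ᵢ + Σ P·[anion]ₒ)]
Numerator = 1×4.22 + 19×126 = 2398
Denominator = 1×109 + 19×23.2 = 549.8
Vm = 56.5 · log₁₀(4.362) = 56.5 × (0.6397) = 36.14 mV

36 mV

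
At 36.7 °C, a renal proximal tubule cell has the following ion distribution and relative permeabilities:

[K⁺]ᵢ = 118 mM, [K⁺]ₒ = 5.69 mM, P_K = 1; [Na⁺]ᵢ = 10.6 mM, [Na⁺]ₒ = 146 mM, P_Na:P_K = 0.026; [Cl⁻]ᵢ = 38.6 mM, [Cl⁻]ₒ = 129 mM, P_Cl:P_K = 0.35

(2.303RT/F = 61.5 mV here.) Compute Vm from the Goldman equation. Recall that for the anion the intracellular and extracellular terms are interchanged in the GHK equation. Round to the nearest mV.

Vm = 61.5 · log₁₀[(Σ P·[cation]ₒ + Σ P·[anion]ᵢ) / (Σ P·[cation]ᵢ + Σ P·[anion]ₒ)]
Numerator = 1×5.69 + 0.026×146 + 0.35×38.6 = 23
Denominator = 1×118 + 0.026×10.6 + 0.35×129 = 163.4
Vm = 61.5 · log₁₀(0.14071) = 61.5 × (-0.8517) = -52.38 mV

-52 mV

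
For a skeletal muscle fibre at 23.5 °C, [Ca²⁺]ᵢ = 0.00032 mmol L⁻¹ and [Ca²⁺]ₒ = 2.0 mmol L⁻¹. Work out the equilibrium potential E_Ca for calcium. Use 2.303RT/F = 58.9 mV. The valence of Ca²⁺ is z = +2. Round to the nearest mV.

112 mV

E = (58.9/z) · log₁₀([Ca²⁺]_out/[Ca²⁺]_in) with z = +2.
= (58.9/2) · log₁₀(2.0/0.00032) = 29.45 · log₁₀(6250)
= 29.45 · (3.7959) = 111.79 mV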